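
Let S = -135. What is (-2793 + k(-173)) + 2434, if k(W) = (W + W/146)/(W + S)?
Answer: -2302583/6424 ≈ -358.43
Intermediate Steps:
k(W) = 147*W/(146*(-135 + W)) (k(W) = (W + W/146)/(W - 135) = (W + W*(1/146))/(-135 + W) = (W + W/146)/(-135 + W) = (147*W/146)/(-135 + W) = 147*W/(146*(-135 + W)))
(-2793 + k(-173)) + 2434 = (-2793 + (147/146)*(-173)/(-135 - 173)) + 2434 = (-2793 + (147/146)*(-173)/(-308)) + 2434 = (-2793 + (147/146)*(-173)*(-1/308)) + 2434 = (-2793 + 3633/6424) + 2434 = -17938599/6424 + 2434 = -2302583/6424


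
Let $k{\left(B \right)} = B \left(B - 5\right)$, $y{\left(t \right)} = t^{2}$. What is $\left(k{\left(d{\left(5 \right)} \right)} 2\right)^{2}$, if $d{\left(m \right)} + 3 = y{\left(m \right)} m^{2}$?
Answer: $589129932304$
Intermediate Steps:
$d{\left(m \right)} = -3 + m^{4}$ ($d{\left(m \right)} = -3 + m^{2} m^{2} = -3 + m^{4}$)
$k{\left(B \right)} = B \left(-5 + B\right)$
$\left(k{\left(d{\left(5 \right)} \right)} 2\right)^{2} = \left(\left(-3 + 5^{4}\right) \left(-5 - \left(3 - 5^{4}\right)\right) 2\right)^{2} = \left(\left(-3 + 625\right) \left(-5 + \left(-3 + 625\right)\right) 2\right)^{2} = \left(622 \left(-5 + 622\right) 2\right)^{2} = \left(622 \cdot 617 \cdot 2\right)^{2} = \left(383774 \cdot 2\right)^{2} = 767548^{2} = 589129932304$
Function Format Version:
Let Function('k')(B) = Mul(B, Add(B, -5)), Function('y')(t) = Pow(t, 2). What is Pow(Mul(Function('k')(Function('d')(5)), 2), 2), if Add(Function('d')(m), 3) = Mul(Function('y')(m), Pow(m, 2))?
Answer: 589129932304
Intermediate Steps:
Function('d')(m) = Add(-3, Pow(m, 4)) (Function('d')(m) = Add(-3, Mul(Pow(m, 2), Pow(m, 2))) = Add(-3, Pow(m, 4)))
Function('k')(B) = Mul(B, Add(-5, B))
Pow(Mul(Function('k')(Function('d')(5)), 2), 2) = Pow(Mul(Mul(Add(-3, Pow(5, 4)), Add(-5, Add(-3, Pow(5, 4)))), 2), 2) = Pow(Mul(Mul(Add(-3, 625), Add(-5, Add(-3, 625))), 2), 2) = Pow(Mul(Mul(622, Add(-5, 622)), 2), 2) = Pow(Mul(Mul(622, 617), 2), 2) = Pow(Mul(383774, 2), 2) = Pow(767548, 2) = 589129932304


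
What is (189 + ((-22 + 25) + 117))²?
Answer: 95481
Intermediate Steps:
(189 + ((-22 + 25) + 117))² = (189 + (3 + 117))² = (189 + 120)² = 309² = 95481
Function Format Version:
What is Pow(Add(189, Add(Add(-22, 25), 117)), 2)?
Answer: 95481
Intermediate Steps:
Pow(Add(189, Add(Add(-22, 25), 117)), 2) = Pow(Add(189, Add(3, 117)), 2) = Pow(Add(189, 120), 2) = Pow(309, 2) = 95481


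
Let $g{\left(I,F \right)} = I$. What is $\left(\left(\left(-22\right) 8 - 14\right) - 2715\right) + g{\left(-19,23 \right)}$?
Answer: $-2924$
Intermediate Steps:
$\left(\left(\left(-22\right) 8 - 14\right) - 2715\right) + g{\left(-19,23 \right)} = \left(\left(\left(-22\right) 8 - 14\right) - 2715\right) - 19 = \left(\left(-176 - 14\right) - 2715\right) - 19 = \left(-190 - 2715\right) - 19 = -2905 - 19 = -2924$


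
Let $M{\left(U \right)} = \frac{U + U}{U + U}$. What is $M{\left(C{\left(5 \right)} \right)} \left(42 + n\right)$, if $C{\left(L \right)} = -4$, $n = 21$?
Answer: $63$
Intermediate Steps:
$M{\left(U \right)} = 1$ ($M{\left(U \right)} = \frac{2 U}{2 U} = 2 U \frac{1}{2 U} = 1$)
$M{\left(C{\left(5 \right)} \right)} \left(42 + n\right) = 1 \left(42 + 21\right) = 1 \cdot 63 = 63$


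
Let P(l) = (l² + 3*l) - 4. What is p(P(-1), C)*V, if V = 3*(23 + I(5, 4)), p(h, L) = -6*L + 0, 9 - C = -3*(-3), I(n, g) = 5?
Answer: 0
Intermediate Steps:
P(l) = -4 + l² + 3*l
C = 0 (C = 9 - (-3)*(-3) = 9 - 1*9 = 9 - 9 = 0)
p(h, L) = -6*L
V = 84 (V = 3*(23 + 5) = 3*28 = 84)
p(P(-1), C)*V = -6*0*84 = 0*84 = 0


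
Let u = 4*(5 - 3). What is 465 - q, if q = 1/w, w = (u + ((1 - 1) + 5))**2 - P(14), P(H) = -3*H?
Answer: 98114/211 ≈ 465.00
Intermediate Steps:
u = 8 (u = 4*2 = 8)
w = 211 (w = (8 + ((1 - 1) + 5))**2 - (-3)*14 = (8 + (0 + 5))**2 - 1*(-42) = (8 + 5)**2 + 42 = 13**2 + 42 = 169 + 42 = 211)
q = 1/211 ≈ 0.0047393
465 - q = 465 - 1*1/211 = 465 - 1/211 = 98114/211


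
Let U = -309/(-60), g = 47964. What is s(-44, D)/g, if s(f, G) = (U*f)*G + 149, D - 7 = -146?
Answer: 13186/19985 ≈ 0.65979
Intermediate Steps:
D = -139 (D = 7 - 146 = -139)
U = 103/20 (U = -309*(-1/60) = 103/20 ≈ 5.1500)
s(f, G) = 149 + 103*G*f/20 (s(f, G) = (103*f/20)*G + 149 = 103*G*f/20 + 149 = 149 + 103*G*f/20)
s(-44, D)/g = (149 + (103/20)*(-139)*(-44))/47964 = (149 + 157487/5)*(1/47964) = (158232/5)*(1/47964) = 13186/19985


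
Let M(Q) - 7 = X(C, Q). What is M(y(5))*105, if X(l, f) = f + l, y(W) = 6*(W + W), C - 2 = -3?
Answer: 6930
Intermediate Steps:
C = -1 (C = 2 - 3 = -1)
y(W) = 12*W (y(W) = 6*(2*W) = 12*W)
M(Q) = 6 + Q (M(Q) = 7 + (Q - 1) = 7 + (-1 + Q) = 6 + Q)
M(y(5))*105 = (6 + 12*5)*105 = (6 + 60)*105 = 66*105 = 6930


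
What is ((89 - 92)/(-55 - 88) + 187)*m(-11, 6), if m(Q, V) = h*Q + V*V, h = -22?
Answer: 7434832/143 ≈ 51992.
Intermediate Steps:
m(Q, V) = V² - 22*Q (m(Q, V) = -22*Q + V*V = -22*Q + V² = V² - 22*Q)
((89 - 92)/(-55 - 88) + 187)*m(-11, 6) = ((89 - 92)/(-55 - 88) + 187)*(6² - 22*(-11)) = (-3/(-143) + 187)*(36 + 242) = (-3*(-1/143) + 187)*278 = (3/143 + 187)*278 = (26744/143)*278 = 7434832/143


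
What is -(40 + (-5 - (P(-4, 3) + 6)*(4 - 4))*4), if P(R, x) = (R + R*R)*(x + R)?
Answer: -20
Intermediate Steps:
P(R, x) = (R + x)*(R + R²) (P(R, x) = (R + R²)*(R + x) = (R + x)*(R + R²))
-(40 + (-5 - (P(-4, 3) + 6)*(4 - 4))*4) = -(40 + (-5 - (-4*(-4 + 3 + (-4)² - 4*3) + 6)*(4 - 4))*4) = -(40 + (-5 - (-4*(-4 + 3 + 16 - 12) + 6)*0)*4) = -(40 + (-5 - (-4*3 + 6)*0)*4) = -(40 + (-5 - (-12 + 6)*0)*4) = -(40 + (-5 - (-6)*0)*4) = -(40 + (-5 - 1*0)*4) = -(40 + (-5 + 0)*4) = -(40 - 5*4) = -(40 - 20) = -1*20 = -20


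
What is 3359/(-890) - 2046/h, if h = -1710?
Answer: -26153/10146 ≈ -2.5777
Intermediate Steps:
3359/(-890) - 2046/h = 3359/(-890) - 2046/(-1710) = 3359*(-1/890) - 2046*(-1/1710) = -3359/890 + 341/285 = -26153/10146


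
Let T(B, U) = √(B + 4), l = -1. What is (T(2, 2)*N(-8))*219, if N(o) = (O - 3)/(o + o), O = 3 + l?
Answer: 219*√6/16 ≈ 33.527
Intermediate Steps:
O = 2 (O = 3 - 1 = 2)
N(o) = -1/(2*o) (N(o) = (2 - 3)/(o + o) = -1/(2*o))
T(B, U) = √(4 + B)
(T(2, 2)*N(-8))*219 = (√(4 + 2)*(-½/(-8)))*219 = (√6*(-½*(-⅛)))*219 = (√6*(1/16))*219 = (√6/16)*219 = 219*√6/16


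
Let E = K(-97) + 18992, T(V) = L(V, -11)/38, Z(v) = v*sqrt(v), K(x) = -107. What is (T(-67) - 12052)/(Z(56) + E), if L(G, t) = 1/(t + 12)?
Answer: -8648857875/13545769142 + 25646600*sqrt(14)/6772884571 ≈ -0.62432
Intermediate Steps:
Z(v) = v**(3/2)
L(G, t) = 1/(12 + t)
T(V) = 1/38 (T(V) = 1/((12 - 11)*38) = (1/38)/1 = 1*(1/38) = 1/38)
E = 18885 (E = -107 + 18992 = 18885)
(T(-67) - 12052)/(Z(56) + E) = (1/38 - 12052)/(56**(3/2) + 18885) = -457975/(38*(112*sqrt(14) + 18885)) = -457975/(38*(18885 + 112*sqrt(14)))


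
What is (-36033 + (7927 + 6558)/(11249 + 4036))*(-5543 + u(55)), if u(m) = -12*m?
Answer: 683260350752/3057 ≈ 2.2351e+8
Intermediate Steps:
(-36033 + (7927 + 6558)/(11249 + 4036))*(-5543 + u(55)) = (-36033 + (7927 + 6558)/(11249 + 4036))*(-5543 - 12*55) = (-36033 + 14485/15285)*(-5543 - 660) = (-36033 + 14485*(1/15285))*(-6203) = (-36033 + 2897/3057)*(-6203) = -110149984/3057*(-6203) = 683260350752/3057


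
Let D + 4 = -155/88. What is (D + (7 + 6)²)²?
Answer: 206353225/7744 ≈ 26647.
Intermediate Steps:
D = -507/88 (D = -4 - 155/88 = -507/88 ≈ -5.7614)
(D + (7 + 6)²)² = (-507/88 + (7 + 6)²)² = (-507/88 + 13²)² = (-507/88 + 169)² = (14365/88)² = 206353225/7744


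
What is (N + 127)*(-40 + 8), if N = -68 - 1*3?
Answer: -1792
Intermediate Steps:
N = -71 (N = -68 - 3 = -71)
(N + 127)*(-40 + 8) = (-71 + 127)*(-40 + 8) = 56*(-32) = -1792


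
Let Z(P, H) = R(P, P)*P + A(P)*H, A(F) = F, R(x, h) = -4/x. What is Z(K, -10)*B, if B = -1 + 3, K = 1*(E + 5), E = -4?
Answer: -28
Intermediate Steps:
K = 1 (K = 1*(-4 + 5) = 1*1 = 1)
Z(P, H) = -4 + H*P (Z(P, H) = (-4/P)*P + P*H = -4 + H*P)
B = 2
Z(K, -10)*B = (-4 - 10*1)*2 = (-4 - 10)*2 = -14*2 = -28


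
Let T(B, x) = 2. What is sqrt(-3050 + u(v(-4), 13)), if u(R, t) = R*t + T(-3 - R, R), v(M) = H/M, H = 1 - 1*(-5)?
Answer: I*sqrt(12270)/2 ≈ 55.385*I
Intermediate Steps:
H = 6 (H = 1 + 5 = 6)
v(M) = 6/M
u(R, t) = 2 + R*t (u(R, t) = R*t + 2 = 2 + R*t)
sqrt(-3050 + u(v(-4), 13)) = sqrt(-3050 + (2 + (6/(-4))*13)) = sqrt(-3050 + (2 + (6*(-1/4))*13)) = sqrt(-3050 + (2 - 3/2*13)) = sqrt(-3050 + (2 - 39/2)) = sqrt(-3050 - 35/2) = sqrt(-6135/2) = I*sqrt(12270)/2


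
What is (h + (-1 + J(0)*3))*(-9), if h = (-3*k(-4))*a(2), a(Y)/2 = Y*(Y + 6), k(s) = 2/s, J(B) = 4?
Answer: -531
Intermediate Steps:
a(Y) = 2*Y*(6 + Y) (a(Y) = 2*(Y*(Y + 6)) = 2*(Y*(6 + Y)) = 2*Y*(6 + Y))
h = 48 (h = (-6/(-4))*(2*2*(6 + 2)) = (-6*(-1)/4)*(2*2*8) = -3*(-½)*32 = (3/2)*32 = 48)
(h + (-1 + J(0)*3))*(-9) = (48 + (-1 + 4*3))*(-9) = (48 + (-1 + 12))*(-9) = (48 + 11)*(-9) = 59*(-9) = -531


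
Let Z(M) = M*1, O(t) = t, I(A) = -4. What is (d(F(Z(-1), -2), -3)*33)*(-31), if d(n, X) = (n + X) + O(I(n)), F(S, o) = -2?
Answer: 9207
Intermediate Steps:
Z(M) = M
d(n, X) = -4 + X + n (d(n, X) = (n + X) - 4 = (X + n) - 4 = -4 + X + n)
(d(F(Z(-1), -2), -3)*33)*(-31) = ((-4 - 3 - 2)*33)*(-31) = -9*33*(-31) = -297*(-31) = 9207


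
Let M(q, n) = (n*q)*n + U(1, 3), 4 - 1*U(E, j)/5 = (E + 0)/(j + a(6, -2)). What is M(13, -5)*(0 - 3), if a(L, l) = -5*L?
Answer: -9320/9 ≈ -1035.6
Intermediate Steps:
U(E, j) = 20 - 5*E/(-30 + j) (U(E, j) = 20 - 5*(E + 0)/(j - 5*6) = 20 - 5*E/(j - 30) = 20 - 5*E/(-30 + j))
M(q, n) = 545/27 + q*n² (M(q, n) = (n*q)*n + 5*(-120 - 1*1 + 4*3)/(-30 + 3) = q*n² + 5*(-120 - 1 + 12)/(-27) = q*n² + 5*(-1/27)*(-109) = q*n² + 545/27 = 545/27 + q*n²)
M(13, -5)*(0 - 3) = (545/27 + 13*(-5)²)*(0 - 3) = (545/27 + 13*25)*(-3) = (545/27 + 325)*(-3) = (9320/27)*(-3) = -9320/9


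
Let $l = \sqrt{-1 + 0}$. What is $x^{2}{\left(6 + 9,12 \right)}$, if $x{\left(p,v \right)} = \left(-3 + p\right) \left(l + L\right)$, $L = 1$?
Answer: $288 i \approx 288.0 i$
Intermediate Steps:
$l = i$ ($l = \sqrt{-1} = i \approx 1.0 i$)
$x{\left(p,v \right)} = \left(1 + i\right) \left(-3 + p\right)$ ($x{\left(p,v \right)} = \left(-3 + p\right) \left(i + 1\right) = \left(-3 + p\right) \left(1 + i\right) = \left(1 + i\right) \left(-3 + p\right)$)
$x^{2}{\left(6 + 9,12 \right)} = \left(-3 + \left(6 + 9\right) - 3 i + i \left(6 + 9\right)\right)^{2} = \left(-3 + 15 - 3 i + i 15\right)^{2} = \left(-3 + 15 - 3 i + 15 i\right)^{2} = \left(12 + 12 i\right)^{2}$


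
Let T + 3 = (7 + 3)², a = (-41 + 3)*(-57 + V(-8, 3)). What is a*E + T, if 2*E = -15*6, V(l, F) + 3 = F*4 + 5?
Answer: -73433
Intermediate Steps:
V(l, F) = 2 + 4*F (V(l, F) = -3 + (F*4 + 5) = -3 + (4*F + 5) = -3 + (5 + 4*F) = 2 + 4*F)
a = 1634 (a = (-41 + 3)*(-57 + (2 + 4*3)) = -38*(-57 + (2 + 12)) = -38*(-57 + 14) = -38*(-43) = 1634)
E = -45 (E = (-15*6)/2 = (½)*(-90) = -45)
T = 97 (T = -3 + (7 + 3)² = -3 + 10² = -3 + 100 = 97)
a*E + T = 1634*(-45) + 97 = -73530 + 97 = -73433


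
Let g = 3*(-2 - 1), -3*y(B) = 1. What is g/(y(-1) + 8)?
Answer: -27/23 ≈ -1.1739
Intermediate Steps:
y(B) = -⅓ (y(B) = -⅓*1 = -⅓)
g = -9 (g = 3*(-3) = -9)
g/(y(-1) + 8) = -9/(-⅓ + 8) = -9/23/3 = -9*3/23 = -27/23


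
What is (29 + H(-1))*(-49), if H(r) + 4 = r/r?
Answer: -1274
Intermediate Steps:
H(r) = -3 (H(r) = -4 + r/r = -4 + 1 = -3)
(29 + H(-1))*(-49) = (29 - 3)*(-49) = 26*(-49) = -1274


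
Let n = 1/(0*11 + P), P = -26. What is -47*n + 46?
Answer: 1243/26 ≈ 47.808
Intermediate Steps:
n = -1/26 (n = 1/(0*11 - 26) = 1/(0 - 26) = 1/(-26) = -1/26 ≈ -0.038462)
-47*n + 46 = -47*(-1/26) + 46 = 47/26 + 46 = 1243/26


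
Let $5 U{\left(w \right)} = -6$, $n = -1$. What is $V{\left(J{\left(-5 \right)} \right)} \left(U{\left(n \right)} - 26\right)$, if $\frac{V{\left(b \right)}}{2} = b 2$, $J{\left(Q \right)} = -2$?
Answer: $\frac{1088}{5} \approx 217.6$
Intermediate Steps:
$U{\left(w \right)} = - \frac{6}{5}$ ($U{\left(w \right)} = \frac{1}{5} \left(-6\right) = - \frac{6}{5}$)
$V{\left(b \right)} = 4 b$ ($V{\left(b \right)} = 2 b 2 = 2 \cdot 2 b = 4 b$)
$V{\left(J{\left(-5 \right)} \right)} \left(U{\left(n \right)} - 26\right) = 4 \left(-2\right) \left(- \frac{6}{5} - 26\right) = \left(-8\right) \left(- \frac{136}{5}\right) = \frac{1088}{5}$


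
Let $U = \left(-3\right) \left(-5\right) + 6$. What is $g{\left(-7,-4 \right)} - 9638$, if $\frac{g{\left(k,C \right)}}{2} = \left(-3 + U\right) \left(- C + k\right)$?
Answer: $-9746$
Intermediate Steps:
$U = 21$ ($U = 15 + 6 = 21$)
$g{\left(k,C \right)} = - 36 C + 36 k$ ($g{\left(k,C \right)} = 2 \left(-3 + 21\right) \left(- C + k\right) = 2 \cdot 18 \left(k - C\right) = 2 \left(- 18 C + 18 k\right) = - 36 C + 36 k$)
$g{\left(-7,-4 \right)} - 9638 = \left(\left(-36\right) \left(-4\right) + 36 \left(-7\right)\right) - 9638 = \left(144 - 252\right) - 9638 = -108 - 9638 = -9746$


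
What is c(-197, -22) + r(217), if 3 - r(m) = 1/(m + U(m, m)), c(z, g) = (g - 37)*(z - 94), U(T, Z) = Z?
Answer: 7452647/434 ≈ 17172.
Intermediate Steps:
c(z, g) = (-94 + z)*(-37 + g) (c(z, g) = (-37 + g)*(-94 + z) = (-94 + z)*(-37 + g))
r(m) = 3 - 1/(2*m) (r(m) = 3 - 1/(m + m) = 3 - 1/(2*m))
c(-197, -22) + r(217) = (3478 - 94*(-22) - 37*(-197) - 22*(-197)) + (3 - ½/217) = (3478 + 2068 + 7289 + 4334) + (3 - ½*1/217) = 17169 + (3 - 1/434) = 17169 + 1301/434 = 7452647/434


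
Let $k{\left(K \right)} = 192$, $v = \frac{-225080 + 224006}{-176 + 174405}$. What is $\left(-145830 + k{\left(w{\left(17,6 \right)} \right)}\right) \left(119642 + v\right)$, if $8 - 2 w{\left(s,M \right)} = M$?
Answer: $- \frac{3035839393834272}{174229} \approx -1.7424 \cdot 10^{10}$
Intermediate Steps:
$w{\left(s,M \right)} = 4 - \frac{M}{2}$
$v = - \frac{1074}{174229} \approx -0.0061643$
$\left(-145830 + k{\left(w{\left(17,6 \right)} \right)}\right) \left(119642 + v\right) = \left(-145830 + 192\right) \left(119642 - \frac{1074}{174229}\right) = \left(-145638\right) \frac{20845104944}{174229} = - \frac{3035839393834272}{174229}$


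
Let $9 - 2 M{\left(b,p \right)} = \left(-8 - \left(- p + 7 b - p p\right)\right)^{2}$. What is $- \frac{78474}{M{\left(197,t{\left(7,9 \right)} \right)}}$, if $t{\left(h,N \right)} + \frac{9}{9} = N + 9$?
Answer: $\frac{3567}{26558} \approx 0.13431$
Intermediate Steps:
$t{\left(h,N \right)} = 8 + N$ ($t{\left(h,N \right)} = -1 + \left(N + 9\right) = -1 + \left(9 + N\right) = 8 + N$)
$M{\left(b,p \right)} = \frac{9}{2} - \frac{\left(-8 + p + p^{2} - 7 b\right)^{2}}{2}$ ($M{\left(b,p \right)} = \frac{9}{2} - \frac{\left(-8 - \left(- p + 7 b - p p\right)\right)^{2}}{2} = \frac{9}{2} - \frac{\left(-8 - \left(- p - p^{2} + 7 b\right)\right)^{2}}{2} = \frac{9}{2} - \frac{\left(-8 + \left(p + p^{2} - 7 b\right)\right)^{2}}{2} = \frac{9}{2} - \frac{\left(-8 + p + p^{2} - 7 b\right)^{2}}{2}$)
$- \frac{78474}{M{\left(197,t{\left(7,9 \right)} \right)}} = - \frac{78474}{\frac{9}{2} - \frac{\left(8 - \left(8 + 9\right) - \left(8 + 9\right)^{2} + 7 \cdot 197\right)^{2}}{2}} = - \frac{78474}{\frac{9}{2} - \frac{\left(8 - 17 - 17^{2} + 1379\right)^{2}}{2}} = - \frac{78474}{\frac{9}{2} - \frac{\left(8 - 17 - 289 + 1379\right)^{2}}{2}} = - \frac{78474}{\frac{9}{2} - \frac{1081^{2}}{2}} = - \frac{78474}{\frac{9}{2} - \frac{1168561}{2}} = - \frac{78474}{-584276} = \left(-78474\right) \left(- \frac{1}{584276}\right) = \frac{3567}{26558}$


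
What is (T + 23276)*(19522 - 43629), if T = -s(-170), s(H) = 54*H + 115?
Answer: -779644487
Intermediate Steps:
s(H) = 115 + 54*H
T = 9065 (T = -(115 + 54*(-170)) = -(115 - 9180) = -1*(-9065) = 9065)
(T + 23276)*(19522 - 43629) = (9065 + 23276)*(19522 - 43629) = 32341*(-24107) = -779644487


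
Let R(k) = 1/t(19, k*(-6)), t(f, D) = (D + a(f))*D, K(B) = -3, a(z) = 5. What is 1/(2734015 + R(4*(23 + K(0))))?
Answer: 228000/623355420001 ≈ 3.6576e-7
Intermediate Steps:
t(f, D) = D*(5 + D) (t(f, D) = (D + 5)*D = (5 + D)*D = D*(5 + D))
R(k) = -1/(6*k*(5 - 6*k)) (R(k) = 1/((k*(-6))*(5 + k*(-6))) = 1/((-6*k)*(5 - 6*k)) = 1/(-6*k*(5 - 6*k)) = -1/(6*k*(5 - 6*k)))
1/(2734015 + R(4*(23 + K(0)))) = 1/(2734015 + 1/(6*((4*(23 - 3)))*(-5 + 6*(4*(23 - 3))))) = 1/(2734015 + 1/(6*((4*20))*(-5 + 6*(4*20)))) = 1/(2734015 + (⅙)/(80*(-5 + 6*80))) = 1/(2734015 + (⅙)*(1/80)/(-5 + 480)) = 1/(2734015 + (⅙)*(1/80)/475) = 1/(2734015 + (⅙)*(1/80)*(1/475)) = 1/(2734015 + 1/228000) = 1/(623355420001/228000) = 228000/623355420001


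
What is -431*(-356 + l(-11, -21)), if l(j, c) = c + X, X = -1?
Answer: 162918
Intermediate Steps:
l(j, c) = -1 + c (l(j, c) = c - 1 = -1 + c)
-431*(-356 + l(-11, -21)) = -431*(-356 + (-1 - 21)) = -431*(-356 - 22) = -431*(-378) = -1*(-162918) = 162918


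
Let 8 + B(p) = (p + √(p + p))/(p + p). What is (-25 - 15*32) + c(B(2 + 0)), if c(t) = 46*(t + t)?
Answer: -1149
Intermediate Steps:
B(p) = -8 + (p + √2*√p)/(2*p) (B(p) = -8 + (p + √(p + p))/(p + p) = -8 + (p + √(2*p))/((2*p)) = -8 + (p + √2*√p)*(1/(2*p)) = -8 + (p + √2*√p)/(2*p))
c(t) = 92*t (c(t) = 46*(2*t) = 92*t)
(-25 - 15*32) + c(B(2 + 0)) = (-25 - 15*32) + 92*(-15/2 + √2/(2*√(2 + 0))) = (-25 - 480) + 92*(-15/2 + √2/(2*√2)) = -505 + 92*(-15/2 + √2*(√2/2)/2) = -505 + 92*(-15/2 + ½) = -505 + 92*(-7) = -505 - 644 = -1149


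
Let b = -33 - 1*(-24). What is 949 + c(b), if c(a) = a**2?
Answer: 1030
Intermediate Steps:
b = -9 (b = -33 + 24 = -9)
949 + c(b) = 949 + (-9)**2 = 949 + 81 = 1030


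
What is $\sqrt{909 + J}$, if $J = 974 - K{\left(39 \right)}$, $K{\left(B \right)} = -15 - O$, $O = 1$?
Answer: $3 \sqrt{211} \approx 43.578$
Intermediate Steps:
$K{\left(B \right)} = -16$ ($K{\left(B \right)} = -15 - 1 = -16$)
$J = 990$ ($J = 974 - -16 = 974 + 16 = 990$)
$\sqrt{909 + J} = \sqrt{909 + 990} = \sqrt{1899} = 3 \sqrt{211}$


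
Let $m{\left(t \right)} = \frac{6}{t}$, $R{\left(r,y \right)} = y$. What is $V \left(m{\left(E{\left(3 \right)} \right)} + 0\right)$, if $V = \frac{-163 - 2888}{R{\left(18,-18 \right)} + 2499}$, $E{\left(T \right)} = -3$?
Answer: $\frac{2034}{827} \approx 2.4595$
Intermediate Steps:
$V = - \frac{1017}{827}$ ($V = \frac{-163 - 2888}{-18 + 2499} = - \frac{3051}{2481} = \left(-3051\right) \frac{1}{2481} = - \frac{1017}{827} \approx -1.2297$)
$V \left(m{\left(E{\left(3 \right)} \right)} + 0\right) = - \frac{1017 \left(\frac{6}{-3} + 0\right)}{827} = - \frac{1017 \left(6 \left(- \frac{1}{3}\right) + 0\right)}{827} = - \frac{1017 \left(-2 + 0\right)}{827} = \left(- \frac{1017}{827}\right) \left(-2\right) = \frac{2034}{827}$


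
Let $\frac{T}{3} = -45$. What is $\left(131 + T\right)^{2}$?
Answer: $16$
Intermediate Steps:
$T = -135$ ($T = 3 \left(-45\right) = -135$)
$\left(131 + T\right)^{2} = \left(131 - 135\right)^{2} = \left(-4\right)^{2} = 16$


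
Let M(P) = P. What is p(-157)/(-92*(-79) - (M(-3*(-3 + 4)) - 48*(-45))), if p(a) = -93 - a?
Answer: 64/5111 ≈ 0.012522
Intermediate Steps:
p(-157)/(-92*(-79) - (M(-3*(-3 + 4)) - 48*(-45))) = (-93 - 1*(-157))/(-92*(-79) - (-3*(-3 + 4) - 48*(-45))) = (-93 + 157)/(7268 - (-3*1 + 2160)) = 64/(7268 - (-3 + 2160)) = 64/(7268 - 1*2157) = 64/(7268 - 2157) = 64/5111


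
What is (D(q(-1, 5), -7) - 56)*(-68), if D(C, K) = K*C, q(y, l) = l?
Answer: 6188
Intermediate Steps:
D(C, K) = C*K
(D(q(-1, 5), -7) - 56)*(-68) = (5*(-7) - 56)*(-68) = (-35 - 56)*(-68) = -91*(-68) = 6188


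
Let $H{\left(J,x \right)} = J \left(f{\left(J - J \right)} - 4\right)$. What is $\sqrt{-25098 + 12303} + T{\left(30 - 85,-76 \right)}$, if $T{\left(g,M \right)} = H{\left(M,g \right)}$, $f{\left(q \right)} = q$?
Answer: $304 + i \sqrt{12795} \approx 304.0 + 113.11 i$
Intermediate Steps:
$H{\left(J,x \right)} = - 4 J$ ($H{\left(J,x \right)} = J \left(\left(J - J\right) - 4\right) = J \left(0 - 4\right) = J \left(-4\right) = - 4 J$)
$T{\left(g,M \right)} = - 4 M$
$\sqrt{-25098 + 12303} + T{\left(30 - 85,-76 \right)} = \sqrt{-25098 + 12303} - -304 = \sqrt{-12795} + 304 = i \sqrt{12795} + 304 = 304 + i \sqrt{12795}$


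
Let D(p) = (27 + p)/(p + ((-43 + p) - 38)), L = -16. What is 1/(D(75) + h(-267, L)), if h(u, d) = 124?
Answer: 23/2886 ≈ 0.0079695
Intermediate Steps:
D(p) = (27 + p)/(-81 + 2*p) (D(p) = (27 + p)/(p + (-81 + p)) = (27 + p)/(-81 + 2*p))
1/(D(75) + h(-267, L)) = 1/((27 + 75)/(-81 + 2*75) + 124) = 1/(102/(-81 + 150) + 124) = 1/(102/69 + 124) = 1/((1/69)*102 + 124) = 1/(34/23 + 124) = 1/(2886/23) = 23/2886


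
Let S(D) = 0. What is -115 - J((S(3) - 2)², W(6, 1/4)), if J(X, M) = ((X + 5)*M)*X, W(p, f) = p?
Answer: -331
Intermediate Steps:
J(X, M) = M*X*(5 + X) (J(X, M) = ((5 + X)*M)*X = (M*(5 + X))*X = M*X*(5 + X))
-115 - J((S(3) - 2)², W(6, 1/4)) = -115 - 6*(0 - 2)²*(5 + (0 - 2)²) = -115 - 6*(-2)²*(5 + (-2)²) = -115 - 6*4*(5 + 4) = -115 - 6*4*9 = -115 - 1*216 = -115 - 216 = -331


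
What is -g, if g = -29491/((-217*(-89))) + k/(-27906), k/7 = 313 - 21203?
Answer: -142940296/38496327 ≈ -3.7131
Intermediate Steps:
k = -146230 (k = 7*(313 - 21203) = 7*(-20890) = -146230)
g = 142940296/38496327 (g = -29491/((-217*(-89))) - 146230/(-27906) = -29491/19313 - 146230*(-1/27906) = -29491*1/19313 + 73115/13953 = -4213/2759 + 73115/13953 = 142940296/38496327 ≈ 3.7131)
-g = -1*142940296/38496327 = -142940296/38496327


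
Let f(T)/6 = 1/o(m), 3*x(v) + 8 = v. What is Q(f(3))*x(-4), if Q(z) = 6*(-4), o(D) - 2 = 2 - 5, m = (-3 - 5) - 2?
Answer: 96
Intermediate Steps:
x(v) = -8/3 + v/3
m = -10 (m = -8 - 2 = -10)
o(D) = -1 (o(D) = 2 + (2 - 5) = 2 - 3 = -1)
f(T) = -6 (f(T) = 6/(-1) = 6*(-1) = -6)
Q(z) = -24
Q(f(3))*x(-4) = -24*(-8/3 + (⅓)*(-4)) = -24*(-8/3 - 4/3) = -24*(-4) = 96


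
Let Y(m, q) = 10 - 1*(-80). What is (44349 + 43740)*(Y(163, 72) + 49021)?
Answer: 4326138879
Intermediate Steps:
Y(m, q) = 90 (Y(m, q) = 10 + 80 = 90)
(44349 + 43740)*(Y(163, 72) + 49021) = (44349 + 43740)*(90 + 49021) = 88089*49111 = 4326138879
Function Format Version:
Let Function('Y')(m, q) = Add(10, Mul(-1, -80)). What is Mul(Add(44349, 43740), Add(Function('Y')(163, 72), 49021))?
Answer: 4326138879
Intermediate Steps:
Function('Y')(m, q) = 90 (Function('Y')(m, q) = Add(10, 80) = 90)
Mul(Add(44349, 43740), Add(Function('Y')(163, 72), 49021)) = Mul(Add(44349, 43740), Add(90, 49021)) = Mul(88089, 49111) = 4326138879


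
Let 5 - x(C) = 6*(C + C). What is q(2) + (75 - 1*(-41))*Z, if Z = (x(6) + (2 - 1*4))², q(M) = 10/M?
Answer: 552281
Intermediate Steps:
x(C) = 5 - 12*C (x(C) = 5 - 6*(C + C) = 5 - 6*2*C = 5 - 12*C)
Z = 4761 (Z = ((5 - 12*6) + (2 - 1*4))² = ((5 - 72) + (2 - 4))² = (-67 - 2)² = (-69)² = 4761)
q(2) + (75 - 1*(-41))*Z = 10/2 + (75 - 1*(-41))*4761 = 10*(½) + (75 + 41)*4761 = 5 + 116*4761 = 5 + 552276 = 552281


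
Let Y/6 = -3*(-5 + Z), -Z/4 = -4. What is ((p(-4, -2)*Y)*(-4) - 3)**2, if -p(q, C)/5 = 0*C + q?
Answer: 250810569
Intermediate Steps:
Z = 16 (Z = -4*(-4) = 16)
p(q, C) = -5*q (p(q, C) = -5*(0*C + q) = -5*(0 + q) = -5*q)
Y = -198 (Y = 6*(-3*(-5 + 16)) = 6*(-3*11) = 6*(-33) = -198)
((p(-4, -2)*Y)*(-4) - 3)**2 = ((-5*(-4)*(-198))*(-4) - 3)**2 = ((20*(-198))*(-4) - 3)**2 = (-3960*(-4) - 3)**2 = (15840 - 3)**2 = 15837**2 = 250810569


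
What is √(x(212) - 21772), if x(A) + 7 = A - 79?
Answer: I*√21646 ≈ 147.13*I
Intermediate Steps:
x(A) = -86 + A (x(A) = -7 + (A - 79) = -7 + (-79 + A) = -86 + A)
√(x(212) - 21772) = √((-86 + 212) - 21772) = √(126 - 21772) = √(-21646) = I*√21646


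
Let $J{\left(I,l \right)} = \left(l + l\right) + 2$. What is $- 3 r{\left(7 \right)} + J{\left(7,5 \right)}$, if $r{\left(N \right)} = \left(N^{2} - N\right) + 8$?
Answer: $-138$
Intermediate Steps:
$J{\left(I,l \right)} = 2 + 2 l$ ($J{\left(I,l \right)} = 2 l + 2 = 2 + 2 l$)
$r{\left(N \right)} = 8 + N^{2} - N$
$- 3 r{\left(7 \right)} + J{\left(7,5 \right)} = - 3 \left(8 + 7^{2} - 7\right) + \left(2 + 2 \cdot 5\right) = - 3 \left(8 + 49 - 7\right) + \left(2 + 10\right) = \left(-3\right) 50 + 12 = -150 + 12 = -138$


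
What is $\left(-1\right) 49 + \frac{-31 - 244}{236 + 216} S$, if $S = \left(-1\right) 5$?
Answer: $- \frac{20773}{452} \approx -45.958$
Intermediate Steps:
$S = -5$
$\left(-1\right) 49 + \frac{-31 - 244}{236 + 216} S = \left(-1\right) 49 + \frac{-31 - 244}{236 + 216} \left(-5\right) = -49 + - \frac{275}{452} \left(-5\right) = -49 + \left(-275\right) \frac{1}{452} \left(-5\right) = -49 - - \frac{1375}{452} = -49 + \frac{1375}{452} = - \frac{20773}{452}$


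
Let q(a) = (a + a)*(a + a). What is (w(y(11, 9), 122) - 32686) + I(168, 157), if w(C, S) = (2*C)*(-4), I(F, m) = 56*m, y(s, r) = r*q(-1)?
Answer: -24182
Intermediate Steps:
q(a) = 4*a² (q(a) = (2*a)*(2*a) = 4*a²)
y(s, r) = 4*r (y(s, r) = r*(4*(-1)²) = r*(4*1) = r*4 = 4*r)
w(C, S) = -8*C
(w(y(11, 9), 122) - 32686) + I(168, 157) = (-32*9 - 32686) + 56*157 = (-8*36 - 32686) + 8792 = (-288 - 32686) + 8792 = -32974 + 8792 = -24182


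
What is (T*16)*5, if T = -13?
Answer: -1040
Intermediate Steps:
(T*16)*5 = -13*16*5 = -208*5 = -1040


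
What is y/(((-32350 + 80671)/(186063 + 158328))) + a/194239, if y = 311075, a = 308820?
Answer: 6936372272462965/3128607573 ≈ 2.2171e+6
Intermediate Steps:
y/(((-32350 + 80671)/(186063 + 158328))) + a/194239 = 311075/(((-32350 + 80671)/(186063 + 158328))) + 308820/194239 = 311075/((48321/344391)) + 308820*(1/194239) = 311075/((48321*(1/344391))) + 308820/194239 = 311075/(16107/114797) + 308820/194239 = 311075*(114797/16107) + 308820/194239 = 35710476775/16107 + 308820/194239 = 6936372272462965/3128607573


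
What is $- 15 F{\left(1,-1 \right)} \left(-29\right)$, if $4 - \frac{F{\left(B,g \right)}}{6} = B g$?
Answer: $13050$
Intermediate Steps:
$F{\left(B,g \right)} = 24 - 6 B g$
$- 15 F{\left(1,-1 \right)} \left(-29\right) = - 15 \left(24 - 6 \left(-1\right)\right) \left(-29\right) = - 15 \left(24 + 6\right) \left(-29\right) = \left(-15\right) 30 \left(-29\right) = \left(-450\right) \left(-29\right) = 13050$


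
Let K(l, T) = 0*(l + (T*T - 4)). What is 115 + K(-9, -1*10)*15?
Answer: 115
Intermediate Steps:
K(l, T) = 0 (K(l, T) = 0*(l + (T**2 - 4)) = 0*(l + (-4 + T**2)) = 0*(-4 + l + T**2) = 0)
115 + K(-9, -1*10)*15 = 115 + 0*15 = 115 + 0 = 115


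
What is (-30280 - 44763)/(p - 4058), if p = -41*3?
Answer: 75043/4181 ≈ 17.949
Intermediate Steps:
p = -123
(-30280 - 44763)/(p - 4058) = (-30280 - 44763)/(-123 - 4058) = -75043/(-4181) = -75043*(-1/4181) = 75043/4181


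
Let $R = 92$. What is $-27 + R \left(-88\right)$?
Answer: $-8123$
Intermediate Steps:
$-27 + R \left(-88\right) = -27 + 92 \left(-88\right) = -27 - 8096 = -8123$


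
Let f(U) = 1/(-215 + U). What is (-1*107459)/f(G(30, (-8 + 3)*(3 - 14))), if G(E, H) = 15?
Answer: 21491800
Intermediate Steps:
(-1*107459)/f(G(30, (-8 + 3)*(3 - 14))) = (-1*107459)/(1/(-215 + 15)) = -107459/(1/(-200)) = -107459/(-1/200) = -107459*(-200) = 21491800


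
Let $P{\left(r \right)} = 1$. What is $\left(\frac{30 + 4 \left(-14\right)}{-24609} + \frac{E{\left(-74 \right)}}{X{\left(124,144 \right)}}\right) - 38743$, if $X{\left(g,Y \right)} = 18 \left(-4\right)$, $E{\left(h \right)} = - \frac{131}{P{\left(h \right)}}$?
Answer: $- \frac{1760089267}{45432} \approx -38741.0$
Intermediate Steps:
$E{\left(h \right)} = -131$ ($E{\left(h \right)} = - \frac{131}{1} = \left(-131\right) 1 = -131$)
$X{\left(g,Y \right)} = -72$
$\left(\frac{30 + 4 \left(-14\right)}{-24609} + \frac{E{\left(-74 \right)}}{X{\left(124,144 \right)}}\right) - 38743 = \left(\frac{30 + 4 \left(-14\right)}{-24609} - \frac{131}{-72}\right) - 38743 = \left(\left(30 - 56\right) \left(- \frac{1}{24609}\right) - - \frac{131}{72}\right) - 38743 = \left(\left(-26\right) \left(- \frac{1}{24609}\right) + \frac{131}{72}\right) - 38743 = \left(\frac{2}{1893} + \frac{131}{72}\right) - 38743 = \frac{82709}{45432} - 38743 = - \frac{1760089267}{45432}$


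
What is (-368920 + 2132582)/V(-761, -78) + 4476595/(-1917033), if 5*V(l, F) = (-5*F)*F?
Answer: -568038976471/1943871462 ≈ -292.22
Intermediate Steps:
V(l, F) = -F² (V(l, F) = ((-5*F)*F)/5 = (-5*F²)/5 = -F²)
(-368920 + 2132582)/V(-761, -78) + 4476595/(-1917033) = (-368920 + 2132582)/((-1*(-78)²)) + 4476595/(-1917033) = 1763662/((-1*6084)) + 4476595*(-1/1917033) = 1763662/(-6084) - 4476595/1917033 = 1763662*(-1/6084) - 4476595/1917033 = -881831/3042 - 4476595/1917033 = -568038976471/1943871462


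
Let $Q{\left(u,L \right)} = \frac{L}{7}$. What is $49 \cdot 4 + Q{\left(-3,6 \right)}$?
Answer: $\frac{1378}{7} \approx 196.86$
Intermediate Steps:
$Q{\left(u,L \right)} = \frac{L}{7}$ ($Q{\left(u,L \right)} = L \frac{1}{7} = \frac{L}{7}$)
$49 \cdot 4 + Q{\left(-3,6 \right)} = 49 \cdot 4 + \frac{1}{7} \cdot 6 = 196 + \frac{6}{7} = \frac{1378}{7}$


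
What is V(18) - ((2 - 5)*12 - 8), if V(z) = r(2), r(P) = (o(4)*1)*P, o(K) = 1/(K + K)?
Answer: 177/4 ≈ 44.250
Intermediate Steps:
o(K) = 1/(2*K)
r(P) = P/8 (r(P) = (((½)/4)*1)*P = (((½)*(¼))*1)*P = ((⅛)*1)*P = P/8)
V(z) = ¼ (V(z) = (⅛)*2 = ¼)
V(18) - ((2 - 5)*12 - 8) = ¼ - ((2 - 5)*12 - 8) = ¼ - (-3*12 - 8) = ¼ - (-36 - 8) = ¼ - 1*(-44) = ¼ + 44 = 177/4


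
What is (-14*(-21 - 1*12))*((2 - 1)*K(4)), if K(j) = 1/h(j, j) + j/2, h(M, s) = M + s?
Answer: 3927/4 ≈ 981.75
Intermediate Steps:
K(j) = j/2 + 1/(2*j) (K(j) = 1/(j + j) + j/2 = 1/(2*j) + j*(½) = 1*(1/(2*j)) + j/2 = 1/(2*j) + j/2 = j/2 + 1/(2*j))
(-14*(-21 - 1*12))*((2 - 1)*K(4)) = (-14*(-21 - 1*12))*((2 - 1)*((½)*(1 + 4²)/4)) = (-14*(-21 - 12))*(1*((½)*(¼)*(1 + 16))) = (-14*(-33))*(1*((½)*(¼)*17)) = 462*(1*(17/8)) = 462*(17/8) = 3927/4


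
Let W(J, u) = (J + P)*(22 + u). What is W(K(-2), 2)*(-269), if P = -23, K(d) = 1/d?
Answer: 151716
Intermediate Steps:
W(J, u) = (-23 + J)*(22 + u) (W(J, u) = (J - 23)*(22 + u) = (-23 + J)*(22 + u))
W(K(-2), 2)*(-269) = (-506 - 23*2 + 22/(-2) + 2/(-2))*(-269) = (-506 - 46 + 22*(-½) - ½*2)*(-269) = (-506 - 46 - 11 - 1)*(-269) = -564*(-269) = 151716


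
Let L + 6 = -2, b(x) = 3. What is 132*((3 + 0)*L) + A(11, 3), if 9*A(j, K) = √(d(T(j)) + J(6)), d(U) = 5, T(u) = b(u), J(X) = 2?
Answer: -3168 + √7/9 ≈ -3167.7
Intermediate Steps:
T(u) = 3
L = -8 (L = -6 - 2 = -8)
A(j, K) = √7/9 (A(j, K) = √(5 + 2)/9 = √7/9)
132*((3 + 0)*L) + A(11, 3) = 132*((3 + 0)*(-8)) + √7/9 = 132*(3*(-8)) + √7/9 = 132*(-24) + √7/9 = -3168 + √7/9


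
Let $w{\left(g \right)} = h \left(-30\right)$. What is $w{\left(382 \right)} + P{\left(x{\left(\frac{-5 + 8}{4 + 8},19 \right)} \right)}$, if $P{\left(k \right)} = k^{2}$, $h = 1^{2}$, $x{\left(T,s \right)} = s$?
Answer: $331$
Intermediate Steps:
$h = 1$
$w{\left(g \right)} = -30$ ($w{\left(g \right)} = 1 \left(-30\right) = -30$)
$w{\left(382 \right)} + P{\left(x{\left(\frac{-5 + 8}{4 + 8},19 \right)} \right)} = -30 + 19^{2} = -30 + 361 = 331$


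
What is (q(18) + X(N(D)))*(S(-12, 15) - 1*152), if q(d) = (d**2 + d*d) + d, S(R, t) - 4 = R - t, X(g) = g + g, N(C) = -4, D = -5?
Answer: -115150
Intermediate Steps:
X(g) = 2*g
S(R, t) = 4 + R - t (S(R, t) = 4 + (R - t) = 4 + R - t)
q(d) = d + 2*d**2 (q(d) = (d**2 + d**2) + d = 2*d**2 + d = d + 2*d**2)
(q(18) + X(N(D)))*(S(-12, 15) - 1*152) = (18*(1 + 2*18) + 2*(-4))*((4 - 12 - 1*15) - 1*152) = (18*(1 + 36) - 8)*((4 - 12 - 15) - 152) = (18*37 - 8)*(-23 - 152) = (666 - 8)*(-175) = 658*(-175) = -115150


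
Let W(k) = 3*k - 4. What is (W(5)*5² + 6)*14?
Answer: 3934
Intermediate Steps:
W(k) = -4 + 3*k
(W(5)*5² + 6)*14 = ((-4 + 3*5)*5² + 6)*14 = ((-4 + 15)*25 + 6)*14 = (11*25 + 6)*14 = (275 + 6)*14 = 281*14 = 3934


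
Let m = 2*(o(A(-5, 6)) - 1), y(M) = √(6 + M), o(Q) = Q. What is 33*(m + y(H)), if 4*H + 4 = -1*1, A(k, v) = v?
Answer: 330 + 33*√19/2 ≈ 401.92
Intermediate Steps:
H = -5/4 (H = -1 + (-1*1)/4 = -1 + (¼)*(-1) = -1 - ¼ = -5/4 ≈ -1.2500)
m = 10 (m = 2*(6 - 1) = 2*5 = 10)
33*(m + y(H)) = 33*(10 + √(6 - 5/4)) = 33*(10 + √(19/4)) = 33*(10 + √19/2) = 330 + 33*√19/2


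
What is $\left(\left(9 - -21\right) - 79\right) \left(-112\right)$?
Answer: $5488$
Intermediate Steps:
$\left(\left(9 - -21\right) - 79\right) \left(-112\right) = \left(\left(9 + 21\right) - 79\right) \left(-112\right) = \left(30 - 79\right) \left(-112\right) = \left(-49\right) \left(-112\right) = 5488$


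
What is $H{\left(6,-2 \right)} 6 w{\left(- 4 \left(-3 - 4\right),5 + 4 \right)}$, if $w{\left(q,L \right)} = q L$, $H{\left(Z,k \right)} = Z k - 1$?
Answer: $-19656$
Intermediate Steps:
$H{\left(Z,k \right)} = -1 + Z k$
$w{\left(q,L \right)} = L q$
$H{\left(6,-2 \right)} 6 w{\left(- 4 \left(-3 - 4\right),5 + 4 \right)} = \left(-1 + 6 \left(-2\right)\right) 6 \left(5 + 4\right) \left(- 4 \left(-3 - 4\right)\right) = \left(-1 - 12\right) 6 \cdot 9 \left(\left(-4\right) \left(-7\right)\right) = \left(-13\right) 6 \cdot 9 \cdot 28 = \left(-78\right) 252 = -19656$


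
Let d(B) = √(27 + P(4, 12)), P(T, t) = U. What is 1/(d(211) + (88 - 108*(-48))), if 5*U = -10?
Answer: 1/5277 ≈ 0.00018950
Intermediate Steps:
U = -2 (U = (⅕)*(-10) = -2)
P(T, t) = -2
d(B) = 5 (d(B) = √(27 - 2) = √25 = 5)
1/(d(211) + (88 - 108*(-48))) = 1/(5 + (88 - 108*(-48))) = 1/(5 + (88 + 5184)) = 1/(5 + 5272) = 1/5277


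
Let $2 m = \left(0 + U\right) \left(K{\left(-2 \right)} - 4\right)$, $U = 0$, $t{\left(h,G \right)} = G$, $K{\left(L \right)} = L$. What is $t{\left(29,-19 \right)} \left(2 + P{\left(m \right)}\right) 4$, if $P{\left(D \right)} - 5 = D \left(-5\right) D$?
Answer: $-532$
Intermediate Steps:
$m = 0$ ($m = \frac{\left(0 + 0\right) \left(-2 - 4\right)}{2} = \frac{0 \left(-6\right)}{2} = \frac{1}{2} \cdot 0 = 0$)
$P{\left(D \right)} = 5 - 5 D^{2}$ ($P{\left(D \right)} = 5 + D \left(-5\right) D = 5 + - 5 D D = 5 - 5 D^{2}$)
$t{\left(29,-19 \right)} \left(2 + P{\left(m \right)}\right) 4 = - 19 \left(2 + \left(5 - 5 \cdot 0^{2}\right)\right) 4 = - 19 \left(2 + \left(5 - 0\right)\right) 4 = - 19 \left(2 + \left(5 + 0\right)\right) 4 = - 19 \left(2 + 5\right) 4 = - 19 \cdot 7 \cdot 4 = \left(-19\right) 28 = -532$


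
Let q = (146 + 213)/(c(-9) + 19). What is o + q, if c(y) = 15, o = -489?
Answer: -16267/34 ≈ -478.44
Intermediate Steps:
q = 359/34 (q = (146 + 213)/(15 + 19) = 359/34 ≈ 10.559)
o + q = -489 + 359/34 = -16267/34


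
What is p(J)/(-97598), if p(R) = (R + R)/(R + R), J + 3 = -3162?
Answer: -1/97598 ≈ -1.0246e-5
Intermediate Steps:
J = -3165 (J = -3 - 3162 = -3165)
p(R) = 1 (p(R) = (2*R)/((2*R)) = (2*R)*(1/(2*R)) = 1)
p(J)/(-97598) = 1/(-97598) = 1*(-1/97598) = -1/97598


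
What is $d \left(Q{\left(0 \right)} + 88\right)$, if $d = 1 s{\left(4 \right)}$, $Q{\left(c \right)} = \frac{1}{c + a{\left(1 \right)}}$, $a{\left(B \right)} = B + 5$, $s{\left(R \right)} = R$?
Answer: $\frac{1058}{3} \approx 352.67$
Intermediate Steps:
$a{\left(B \right)} = 5 + B$
$Q{\left(c \right)} = \frac{1}{6 + c}$ ($Q{\left(c \right)} = \frac{1}{c + \left(5 + 1\right)} = \frac{1}{c + 6} = \frac{1}{6 + c}$)
$d = 4$ ($d = 1 \cdot 4 = 4$)
$d \left(Q{\left(0 \right)} + 88\right) = 4 \left(\frac{1}{6 + 0} + 88\right) = 4 \left(\frac{1}{6} + 88\right) = 4 \cdot \frac{529}{6} = \frac{1058}{3}$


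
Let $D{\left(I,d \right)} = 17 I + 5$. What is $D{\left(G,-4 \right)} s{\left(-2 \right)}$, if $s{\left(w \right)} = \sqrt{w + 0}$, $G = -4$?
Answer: $- 63 i \sqrt{2} \approx - 89.095 i$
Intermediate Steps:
$s{\left(w \right)} = \sqrt{w}$
$D{\left(I,d \right)} = 5 + 17 I$
$D{\left(G,-4 \right)} s{\left(-2 \right)} = \left(5 + 17 \left(-4\right)\right) \sqrt{-2} = \left(5 - 68\right) i \sqrt{2} = - 63 i \sqrt{2}$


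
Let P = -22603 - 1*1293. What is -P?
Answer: 23896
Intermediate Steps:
P = -23896 (P = -22603 - 1293 = -23896)
-P = -1*(-23896) = 23896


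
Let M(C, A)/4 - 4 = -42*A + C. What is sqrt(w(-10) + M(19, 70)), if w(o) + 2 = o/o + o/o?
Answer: 2*I*sqrt(2917) ≈ 108.02*I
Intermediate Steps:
w(o) = 0 (w(o) = -2 + (o/o + o/o) = -2 + (1 + 1) = -2 + 2 = 0)
M(C, A) = 16 - 168*A + 4*C (M(C, A) = 16 + 4*(-42*A + C) = 16 + 4*(C - 42*A) = 16 + (-168*A + 4*C) = 16 - 168*A + 4*C)
sqrt(w(-10) + M(19, 70)) = sqrt(0 + (16 - 168*70 + 4*19)) = sqrt(0 + (16 - 11760 + 76)) = sqrt(0 - 11668) = sqrt(-11668) = 2*I*sqrt(2917)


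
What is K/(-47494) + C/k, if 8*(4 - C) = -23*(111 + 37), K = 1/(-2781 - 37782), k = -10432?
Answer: -827431362467/20097238840704 ≈ -0.041171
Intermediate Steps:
K = -1/40563 (K = 1/(-40563) = -1/40563 ≈ -2.4653e-5)
C = 859/2 (C = 4 - (-23)*(111 + 37)/8 = 4 - (-23)*148/8 = 4 - ⅛*(-3404) = 4 + 851/2 = 859/2 ≈ 429.50)
K/(-47494) + C/k = -1/40563/(-47494) + (859/2)/(-10432) = -1/40563*(-1/47494) + (859/2)*(-1/10432) = 1/1926499122 - 859/20864 = -827431362467/20097238840704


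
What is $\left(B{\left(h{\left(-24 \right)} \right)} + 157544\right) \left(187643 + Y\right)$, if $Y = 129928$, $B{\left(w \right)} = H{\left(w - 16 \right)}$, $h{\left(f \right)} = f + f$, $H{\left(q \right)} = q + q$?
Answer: $49990756536$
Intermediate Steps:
$H{\left(q \right)} = 2 q$
$h{\left(f \right)} = 2 f$
$B{\left(w \right)} = -32 + 2 w$ ($B{\left(w \right)} = 2 \left(w - 16\right) = 2 \left(-16 + w\right) = -32 + 2 w$)
$\left(B{\left(h{\left(-24 \right)} \right)} + 157544\right) \left(187643 + Y\right) = \left(\left(-32 + 2 \cdot 2 \left(-24\right)\right) + 157544\right) \left(187643 + 129928\right) = \left(\left(-32 + 2 \left(-48\right)\right) + 157544\right) 317571 = \left(\left(-32 - 96\right) + 157544\right) 317571 = \left(-128 + 157544\right) 317571 = 157416 \cdot 317571 = 49990756536$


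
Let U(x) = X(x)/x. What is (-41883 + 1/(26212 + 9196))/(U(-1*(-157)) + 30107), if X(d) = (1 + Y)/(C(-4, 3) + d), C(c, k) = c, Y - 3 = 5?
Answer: -3958109018947/2845230518272 ≈ -1.3911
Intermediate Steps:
Y = 8 (Y = 3 + 5 = 8)
X(d) = 9/(-4 + d) (X(d) = (1 + 8)/(-4 + d) = 9/(-4 + d))
U(x) = 9/(x*(-4 + x)) (U(x) = (9/(-4 + x))/x = 9/(x*(-4 + x)))
(-41883 + 1/(26212 + 9196))/(U(-1*(-157)) + 30107) = (-41883 + 1/(26212 + 9196))/(9/(((-1*(-157)))*(-4 - 1*(-157))) + 30107) = (-41883 + 1/35408)/(9/(157*(-4 + 157)) + 30107) = (-41883 + 1/35408)/(9*(1/157)/153 + 30107) = -1482993263/(35408*(9*(1/157)*(1/153) + 30107)) = -1482993263/(35408*(1/2669 + 30107)) = -1482993263/(35408*80355584/2669) = -1482993263/35408*2669/80355584 = -3958109018947/2845230518272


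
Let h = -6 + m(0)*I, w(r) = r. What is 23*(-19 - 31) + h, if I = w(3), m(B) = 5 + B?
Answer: -1141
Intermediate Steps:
I = 3
h = 9 (h = -6 + (5 + 0)*3 = -6 + 5*3 = -6 + 15 = 9)
23*(-19 - 31) + h = 23*(-19 - 31) + 9 = 23*(-50) + 9 = -1150 + 9 = -1141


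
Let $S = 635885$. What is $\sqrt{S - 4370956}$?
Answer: $i \sqrt{3735071} \approx 1932.6 i$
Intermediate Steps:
$\sqrt{S - 4370956} = \sqrt{635885 - 4370956} = \sqrt{-3735071} = i \sqrt{3735071}$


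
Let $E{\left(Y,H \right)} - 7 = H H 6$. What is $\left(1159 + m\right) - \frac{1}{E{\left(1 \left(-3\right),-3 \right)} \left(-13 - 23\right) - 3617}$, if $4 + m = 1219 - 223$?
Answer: $\frac{12503764}{5813} \approx 2151.0$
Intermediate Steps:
$m = 992$ ($m = -4 + \left(1219 - 223\right) = -4 + 996 = 992$)
$E{\left(Y,H \right)} = 7 + 6 H^{2}$ ($E{\left(Y,H \right)} = 7 + H H 6 = 7 + H^{2} \cdot 6 = 7 + 6 H^{2}$)
$\left(1159 + m\right) - \frac{1}{E{\left(1 \left(-3\right),-3 \right)} \left(-13 - 23\right) - 3617} = \left(1159 + 992\right) - \frac{1}{\left(7 + 6 \left(-3\right)^{2}\right) \left(-13 - 23\right) - 3617} = 2151 - \frac{1}{\left(7 + 6 \cdot 9\right) \left(-36\right) - 3617} = 2151 - \frac{1}{\left(7 + 54\right) \left(-36\right) - 3617} = 2151 - \frac{1}{61 \left(-36\right) - 3617} = 2151 - \frac{1}{-2196 - 3617} = 2151 - \frac{1}{-5813} = 2151 - - \frac{1}{5813} = 2151 + \frac{1}{5813} = \frac{12503764}{5813}$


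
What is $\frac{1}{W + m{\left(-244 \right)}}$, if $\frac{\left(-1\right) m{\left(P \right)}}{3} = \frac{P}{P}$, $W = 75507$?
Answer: $\frac{1}{75504} \approx 1.3244 \cdot 10^{-5}$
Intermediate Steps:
$m{\left(P \right)} = -3$ ($m{\left(P \right)} = - 3 \frac{P}{P} = \left(-3\right) 1 = -3$)
$\frac{1}{W + m{\left(-244 \right)}} = \frac{1}{75507 - 3} = \frac{1}{75504}$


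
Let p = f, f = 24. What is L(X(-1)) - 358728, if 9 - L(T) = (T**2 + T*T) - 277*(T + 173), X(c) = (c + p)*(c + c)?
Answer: -327772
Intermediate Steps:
p = 24
X(c) = 2*c*(24 + c) (X(c) = (c + 24)*(c + c) = (24 + c)*(2*c) = 2*c*(24 + c))
L(T) = 47930 - 2*T**2 + 277*T (L(T) = 9 - ((T**2 + T*T) - 277*(T + 173)) = 9 - ((T**2 + T**2) - 277*(173 + T)) = 9 - (2*T**2 + (-47921 - 277*T)) = 9 - (-47921 - 277*T + 2*T**2) = 9 + (47921 - 2*T**2 + 277*T) = 47930 - 2*T**2 + 277*T)
L(X(-1)) - 358728 = (47930 - 2*4*(24 - 1)**2 + 277*(2*(-1)*(24 - 1))) - 358728 = (47930 - 2*(2*(-1)*23)**2 + 277*(2*(-1)*23)) - 358728 = (47930 - 2*(-46)**2 + 277*(-46)) - 358728 = (47930 - 2*2116 - 12742) - 358728 = (47930 - 4232 - 12742) - 358728 = 30956 - 358728 = -327772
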